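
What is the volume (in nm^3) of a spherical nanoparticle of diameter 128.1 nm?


Radius r = 128.1/2 = 64.05 nm
Volume V = (4/3) * pi * r^3
V = (4/3) * pi * (64.05)^3
V = 1100641.82 nm^3

1100641.82


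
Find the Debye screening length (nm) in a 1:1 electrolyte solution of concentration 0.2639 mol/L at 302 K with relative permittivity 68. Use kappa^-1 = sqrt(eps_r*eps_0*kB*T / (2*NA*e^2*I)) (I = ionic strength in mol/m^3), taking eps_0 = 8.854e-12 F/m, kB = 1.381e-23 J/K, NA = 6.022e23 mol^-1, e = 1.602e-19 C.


Ionic strength I = 0.2639 * 1^2 * 1000 = 263.9 mol/m^3
kappa^-1 = sqrt(68 * 8.854e-12 * 1.381e-23 * 302 / (2 * 6.022e23 * (1.602e-19)^2 * 263.9))
kappa^-1 = 0.555 nm

0.555


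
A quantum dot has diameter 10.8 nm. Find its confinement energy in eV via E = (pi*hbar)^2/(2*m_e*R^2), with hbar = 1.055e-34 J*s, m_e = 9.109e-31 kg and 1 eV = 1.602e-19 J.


Radius R = 10.8/2 = 5.4 nm = 5.4e-09 m
E = (pi * 1.055e-34)^2 / (2 * 9.109e-31 * (5.4e-09)^2)
E(J) = 2.06784e-21
E = E(J) / 1.602e-19 = 0.0129 eV

0.0129


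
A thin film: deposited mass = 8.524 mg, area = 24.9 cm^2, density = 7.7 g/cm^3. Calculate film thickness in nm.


Convert: m = 8.524 mg = 8.5240e-06 kg, A = 24.9 cm^2 = 2.4900e-03 m^2, rho = 7.7 g/cm^3 = 7700 kg/m^3
t = m / (A * rho)
t = 8.5240e-06 / (2.4900e-03 * 7700)
t = 4.4458e-07 m = 444.6 nm

444.6


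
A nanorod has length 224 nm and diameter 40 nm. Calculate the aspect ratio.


Aspect ratio AR = length / diameter
AR = 224 / 40
AR = 5.6

5.6


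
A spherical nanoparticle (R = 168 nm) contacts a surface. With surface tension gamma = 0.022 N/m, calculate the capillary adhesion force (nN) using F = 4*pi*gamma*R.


Convert radius: R = 168 nm = 1.68e-07 m
F = 4 * pi * gamma * R
F = 4 * pi * 0.022 * 1.68e-07
F = 4.64453e-08 N = 46.4453 nN

46.4453


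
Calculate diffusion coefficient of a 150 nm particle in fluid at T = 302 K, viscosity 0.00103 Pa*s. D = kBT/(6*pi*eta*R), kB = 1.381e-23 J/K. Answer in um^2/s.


Radius R = 150/2 = 75 nm = 7.5e-08 m
D = kB*T / (6*pi*eta*R)
D = 1.381e-23 * 302 / (6 * pi * 0.00103 * 7.5e-08)
D = 2.86418e-12 m^2/s = 2.864 um^2/s

2.864


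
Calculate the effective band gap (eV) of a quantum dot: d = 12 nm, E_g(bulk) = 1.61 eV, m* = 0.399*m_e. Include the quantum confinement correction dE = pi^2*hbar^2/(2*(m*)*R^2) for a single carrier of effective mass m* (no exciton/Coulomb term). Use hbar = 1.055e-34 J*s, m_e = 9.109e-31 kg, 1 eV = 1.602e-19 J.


Radius R = 12/2 nm = 6e-09 m
Confinement energy dE = pi^2 * hbar^2 / (2 * m_eff * m_e * R^2)
dE = pi^2 * (1.055e-34)^2 / (2 * 0.399 * 9.109e-31 * (6e-09)^2) J, divided by 1.602e-19 J/eV
dE = 0.0262 eV
Total band gap = E_g(bulk) + dE = 1.61 + 0.0262 = 1.6362 eV

1.6362


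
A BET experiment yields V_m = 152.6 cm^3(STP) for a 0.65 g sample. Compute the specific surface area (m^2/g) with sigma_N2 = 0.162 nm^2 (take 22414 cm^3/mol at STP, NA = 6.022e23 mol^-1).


Number of moles in monolayer = V_m / 22414 = 152.6 / 22414 = 0.00680824
Number of molecules = moles * NA = 0.00680824 * 6.022e23
SA = molecules * sigma / mass
SA = (152.6 / 22414) * 6.022e23 * 0.162e-18 / 0.65
SA = 1021.8 m^2/g

1021.8


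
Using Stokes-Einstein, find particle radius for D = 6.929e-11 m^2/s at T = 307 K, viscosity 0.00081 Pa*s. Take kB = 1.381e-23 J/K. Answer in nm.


Stokes-Einstein: R = kB*T / (6*pi*eta*D)
R = 1.381e-23 * 307 / (6 * pi * 0.00081 * 6.929e-11)
R = 4.00752e-09 m = 4.01 nm

4.01


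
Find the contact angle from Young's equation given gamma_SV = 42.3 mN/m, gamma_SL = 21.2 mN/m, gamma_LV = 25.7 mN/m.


cos(theta) = (gamma_SV - gamma_SL) / gamma_LV
cos(theta) = (42.3 - 21.2) / 25.7
cos(theta) = 0.821012
theta = arccos(0.821012) = 34.81 degrees

34.81


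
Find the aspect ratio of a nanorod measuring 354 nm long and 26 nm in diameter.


Aspect ratio AR = length / diameter
AR = 354 / 26
AR = 13.62

13.62


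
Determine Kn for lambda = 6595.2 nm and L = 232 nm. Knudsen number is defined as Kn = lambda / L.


Knudsen number Kn = lambda / L
Kn = 6595.2 / 232
Kn = 28.4276

28.4276


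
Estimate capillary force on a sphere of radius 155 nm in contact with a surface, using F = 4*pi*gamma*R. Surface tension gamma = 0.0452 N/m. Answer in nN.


Convert radius: R = 155 nm = 1.55e-07 m
F = 4 * pi * gamma * R
F = 4 * pi * 0.0452 * 1.55e-07
F = 8.804e-08 N = 88.04 nN

88.04


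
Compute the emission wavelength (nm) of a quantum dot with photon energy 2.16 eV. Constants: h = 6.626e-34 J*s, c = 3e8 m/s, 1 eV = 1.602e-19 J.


Convert energy: E = 2.16 eV = 2.16 * 1.602e-19 = 3.46032e-19 J
lambda = h*c / E = 6.626e-34 * 3e8 / 3.46032e-19
lambda = 5.74456e-07 m = 574.5 nm

574.5


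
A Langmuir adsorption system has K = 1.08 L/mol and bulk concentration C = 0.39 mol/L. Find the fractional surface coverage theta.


Langmuir isotherm: theta = K*C / (1 + K*C)
K*C = 1.08 * 0.39 = 0.4212
theta = 0.4212 / (1 + 0.4212) = 0.4212 / 1.4212
theta = 0.2964

0.2964


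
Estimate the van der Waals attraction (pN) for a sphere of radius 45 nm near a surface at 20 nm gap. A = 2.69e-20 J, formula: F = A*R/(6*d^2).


Convert to SI: R = 45 nm = 4.5e-08 m, d = 20 nm = 2e-08 m
F = A * R / (6 * d^2)
F = 2.69e-20 * 4.5e-08 / (6 * (2e-08)^2)
F = 5.04375e-13 N = 0.504 pN

0.504


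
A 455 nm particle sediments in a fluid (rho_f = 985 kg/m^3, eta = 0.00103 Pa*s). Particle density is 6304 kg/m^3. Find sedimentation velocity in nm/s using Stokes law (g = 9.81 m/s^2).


Radius R = 455/2 nm = 2.275e-07 m
Density difference = 6304 - 985 = 5319 kg/m^3
v = 2 * R^2 * (rho_p - rho_f) * g / (9 * eta)
v = 2 * (2.275e-07)^2 * 5319 * 9.81 / (9 * 0.00103)
v = 5.82656e-07 m/s = 582.6558 nm/s

582.6558


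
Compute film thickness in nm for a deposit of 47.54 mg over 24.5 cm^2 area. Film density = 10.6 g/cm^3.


Convert: m = 47.54 mg = 4.7540e-05 kg, A = 24.5 cm^2 = 2.4500e-03 m^2, rho = 10.6 g/cm^3 = 10600 kg/m^3
t = m / (A * rho)
t = 4.7540e-05 / (2.4500e-03 * 10600)
t = 1.8306e-06 m = 1830.6 nm

1830.6


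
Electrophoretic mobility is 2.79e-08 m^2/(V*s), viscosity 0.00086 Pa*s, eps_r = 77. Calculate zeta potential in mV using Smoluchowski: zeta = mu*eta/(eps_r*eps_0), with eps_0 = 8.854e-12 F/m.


Smoluchowski equation: zeta = mu * eta / (eps_r * eps_0)
zeta = 2.79e-08 * 0.00086 / (77 * 8.854e-12)
zeta = 0.035194 V = 35.19 mV

35.19


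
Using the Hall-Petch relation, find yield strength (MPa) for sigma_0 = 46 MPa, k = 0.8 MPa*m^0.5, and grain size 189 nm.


d = 189 nm = 1.89e-07 m
sqrt(d) = 0.0004347413
Hall-Petch contribution = k / sqrt(d) = 0.8 / 0.0004347413 = 1840.2 MPa
sigma = sigma_0 + k/sqrt(d) = 46 + 1840.2 = 1886.2 MPa

1886.2


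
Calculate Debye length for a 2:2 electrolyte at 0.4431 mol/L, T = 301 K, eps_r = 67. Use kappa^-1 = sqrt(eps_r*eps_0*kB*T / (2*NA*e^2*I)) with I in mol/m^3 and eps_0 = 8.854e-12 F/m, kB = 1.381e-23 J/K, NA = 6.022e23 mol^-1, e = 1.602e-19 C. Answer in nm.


Ionic strength I = 0.4431 * 2^2 * 1000 = 1772.4 mol/m^3
kappa^-1 = sqrt(67 * 8.854e-12 * 1.381e-23 * 301 / (2 * 6.022e23 * (1.602e-19)^2 * 1772.4))
kappa^-1 = 0.212 nm

0.212


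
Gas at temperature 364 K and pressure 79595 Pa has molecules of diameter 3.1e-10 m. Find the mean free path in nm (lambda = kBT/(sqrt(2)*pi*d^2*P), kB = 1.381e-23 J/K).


Mean free path: lambda = kB*T / (sqrt(2) * pi * d^2 * P)
lambda = 1.381e-23 * 364 / (sqrt(2) * pi * (3.1e-10)^2 * 79595)
lambda = 1.47918e-07 m
lambda = 147.92 nm

147.92


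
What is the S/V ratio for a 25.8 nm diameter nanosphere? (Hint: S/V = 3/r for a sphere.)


Radius r = 25.8/2 = 12.9 nm
S/V = 3 / r = 3 / 12.9
S/V = 0.2326 nm^-1

0.2326


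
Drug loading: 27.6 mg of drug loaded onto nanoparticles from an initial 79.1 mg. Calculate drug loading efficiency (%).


Drug loading efficiency = (drug loaded / drug initial) * 100
DLE = 27.6 / 79.1 * 100
DLE = 0.3489 * 100
DLE = 34.89%

34.89


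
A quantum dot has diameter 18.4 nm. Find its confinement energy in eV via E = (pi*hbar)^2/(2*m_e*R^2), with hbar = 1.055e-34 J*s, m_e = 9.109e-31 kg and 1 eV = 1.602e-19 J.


Radius R = 18.4/2 = 9.2 nm = 9.2e-09 m
E = (pi * 1.055e-34)^2 / (2 * 9.109e-31 * (9.2e-09)^2)
E(J) = 7.12407e-22
E = E(J) / 1.602e-19 = 0.0044 eV

0.0044


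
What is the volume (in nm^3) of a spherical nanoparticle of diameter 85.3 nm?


Radius r = 85.3/2 = 42.65 nm
Volume V = (4/3) * pi * r^3
V = (4/3) * pi * (42.65)^3
V = 324971.83 nm^3

324971.83


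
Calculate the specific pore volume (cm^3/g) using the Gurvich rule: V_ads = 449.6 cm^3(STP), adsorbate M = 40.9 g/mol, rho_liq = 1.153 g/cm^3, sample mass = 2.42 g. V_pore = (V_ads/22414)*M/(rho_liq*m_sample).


Moles adsorbed n = V_ads / 22414 = 449.6 / 22414 = 2.005889e-02 mol
Liquid volume V_liq = n * M / rho_liq = 2.005889e-02 * 40.9 / 1.153 = 0.71154 cm^3
Specific pore volume V_pore = V_liq / m_sample = 0.71154 / 2.42
V_pore = 0.294 cm^3/g

0.294


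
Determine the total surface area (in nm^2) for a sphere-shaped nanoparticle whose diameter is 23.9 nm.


Radius r = 23.9/2 = 11.95 nm
Surface area SA = 4 * pi * r^2
SA = 4 * pi * (11.95)^2
SA = 1794.51 nm^2

1794.51


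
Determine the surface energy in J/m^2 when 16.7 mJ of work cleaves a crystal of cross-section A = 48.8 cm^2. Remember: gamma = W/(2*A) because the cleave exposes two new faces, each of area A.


Convert: A = 48.8 cm^2 = 0.00488 m^2, W = 16.7 mJ = 0.0167 J
Cleaving exposes two faces of area A, so total new surface = 2*A and gamma = W / (2*A)
gamma = 0.0167 / (2 * 0.00488)
gamma = 1.711 J/m^2

1.711


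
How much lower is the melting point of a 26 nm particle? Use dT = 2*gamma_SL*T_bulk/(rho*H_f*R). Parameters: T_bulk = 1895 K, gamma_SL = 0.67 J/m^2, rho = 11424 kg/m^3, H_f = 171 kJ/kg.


Radius R = 26/2 = 13 nm = 1.3e-08 m
Convert H_f = 171 kJ/kg = 171000 J/kg
dT = 2 * gamma_SL * T_bulk / (rho * H_f * R)
dT = 2 * 0.67 * 1895 / (11424 * 171000 * 1.3e-08)
dT = 100.0 K

100.0


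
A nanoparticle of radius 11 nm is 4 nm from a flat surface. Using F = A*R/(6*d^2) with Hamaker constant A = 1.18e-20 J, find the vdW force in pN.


Convert to SI: R = 11 nm = 1.1e-08 m, d = 4 nm = 4e-09 m
F = A * R / (6 * d^2)
F = 1.18e-20 * 1.1e-08 / (6 * (4e-09)^2)
F = 1.35208e-12 N = 1.352 pN

1.352


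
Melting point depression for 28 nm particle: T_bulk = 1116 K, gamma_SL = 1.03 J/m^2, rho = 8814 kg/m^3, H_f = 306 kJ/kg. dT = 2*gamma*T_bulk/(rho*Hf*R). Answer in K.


Radius R = 28/2 = 14 nm = 1.4e-08 m
Convert H_f = 306 kJ/kg = 306000 J/kg
dT = 2 * gamma_SL * T_bulk / (rho * H_f * R)
dT = 2 * 1.03 * 1116 / (8814 * 306000 * 1.4e-08)
dT = 60.9 K

60.9


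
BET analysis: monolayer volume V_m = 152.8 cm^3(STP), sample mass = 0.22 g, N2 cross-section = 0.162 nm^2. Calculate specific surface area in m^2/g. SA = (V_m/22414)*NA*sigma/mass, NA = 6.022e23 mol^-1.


Number of moles in monolayer = V_m / 22414 = 152.8 / 22414 = 0.00681717
Number of molecules = moles * NA = 0.00681717 * 6.022e23
SA = molecules * sigma / mass
SA = (152.8 / 22414) * 6.022e23 * 0.162e-18 / 0.22
SA = 3023.0 m^2/g

3023.0


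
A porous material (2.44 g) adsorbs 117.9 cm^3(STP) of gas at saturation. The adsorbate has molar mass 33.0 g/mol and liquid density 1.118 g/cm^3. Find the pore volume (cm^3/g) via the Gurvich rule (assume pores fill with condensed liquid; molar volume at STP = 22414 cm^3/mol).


Moles adsorbed n = V_ads / 22414 = 117.9 / 22414 = 5.260105e-03 mol
Liquid volume V_liq = n * M / rho_liq = 5.260105e-03 * 33.0 / 1.118 = 0.15526 cm^3
Specific pore volume V_pore = V_liq / m_sample = 0.15526 / 2.44
V_pore = 0.0636 cm^3/g

0.0636


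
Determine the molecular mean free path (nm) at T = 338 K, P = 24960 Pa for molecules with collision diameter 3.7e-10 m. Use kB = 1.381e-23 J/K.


Mean free path: lambda = kB*T / (sqrt(2) * pi * d^2 * P)
lambda = 1.381e-23 * 338 / (sqrt(2) * pi * (3.7e-10)^2 * 24960)
lambda = 3.07466e-07 m
lambda = 307.47 nm

307.47


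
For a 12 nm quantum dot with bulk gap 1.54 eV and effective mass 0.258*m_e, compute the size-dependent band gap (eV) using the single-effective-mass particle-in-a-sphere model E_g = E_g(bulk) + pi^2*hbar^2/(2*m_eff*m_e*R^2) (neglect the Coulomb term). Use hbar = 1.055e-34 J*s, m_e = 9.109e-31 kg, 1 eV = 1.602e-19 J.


Radius R = 12/2 nm = 6e-09 m
Confinement energy dE = pi^2 * hbar^2 / (2 * m_eff * m_e * R^2)
dE = pi^2 * (1.055e-34)^2 / (2 * 0.258 * 9.109e-31 * (6e-09)^2) J, divided by 1.602e-19 J/eV
dE = 0.0405 eV
Total band gap = E_g(bulk) + dE = 1.54 + 0.0405 = 1.5805 eV

1.5805


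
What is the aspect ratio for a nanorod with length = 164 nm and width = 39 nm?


Aspect ratio AR = length / diameter
AR = 164 / 39
AR = 4.21

4.21


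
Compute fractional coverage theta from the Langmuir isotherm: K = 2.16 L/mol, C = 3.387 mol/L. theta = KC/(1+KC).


Langmuir isotherm: theta = K*C / (1 + K*C)
K*C = 2.16 * 3.387 = 7.31592
theta = 7.31592 / (1 + 7.31592) = 7.31592 / 8.31592
theta = 0.8797

0.8797


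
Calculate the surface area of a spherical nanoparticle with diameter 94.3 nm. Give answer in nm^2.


Radius r = 94.3/2 = 47.15 nm
Surface area SA = 4 * pi * r^2
SA = 4 * pi * (47.15)^2
SA = 27936.58 nm^2

27936.58


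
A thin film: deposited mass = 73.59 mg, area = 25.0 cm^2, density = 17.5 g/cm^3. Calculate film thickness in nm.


Convert: m = 73.59 mg = 7.3590e-05 kg, A = 25.0 cm^2 = 2.5000e-03 m^2, rho = 17.5 g/cm^3 = 17500 kg/m^3
t = m / (A * rho)
t = 7.3590e-05 / (2.5000e-03 * 17500)
t = 1.6821e-06 m = 1682.1 nm

1682.1


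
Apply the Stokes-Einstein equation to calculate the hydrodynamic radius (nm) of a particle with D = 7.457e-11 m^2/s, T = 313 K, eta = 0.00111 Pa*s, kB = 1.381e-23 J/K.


Stokes-Einstein: R = kB*T / (6*pi*eta*D)
R = 1.381e-23 * 313 / (6 * pi * 0.00111 * 7.457e-11)
R = 2.77045e-09 m = 2.77 nm

2.77


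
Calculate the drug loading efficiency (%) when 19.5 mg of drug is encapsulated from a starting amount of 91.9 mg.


Drug loading efficiency = (drug loaded / drug initial) * 100
DLE = 19.5 / 91.9 * 100
DLE = 0.2122 * 100
DLE = 21.22%

21.22


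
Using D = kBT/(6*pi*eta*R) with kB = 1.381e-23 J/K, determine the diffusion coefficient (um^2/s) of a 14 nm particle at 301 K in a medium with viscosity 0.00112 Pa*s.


Radius R = 14/2 = 7 nm = 7e-09 m
D = kB*T / (6*pi*eta*R)
D = 1.381e-23 * 301 / (6 * pi * 0.00112 * 7e-09)
D = 2.81283e-11 m^2/s = 28.128 um^2/s

28.128


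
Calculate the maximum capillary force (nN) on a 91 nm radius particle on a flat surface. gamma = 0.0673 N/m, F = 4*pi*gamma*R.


Convert radius: R = 91 nm = 9.1e-08 m
F = 4 * pi * gamma * R
F = 4 * pi * 0.0673 * 9.1e-08
F = 7.69602e-08 N = 76.9602 nN

76.9602


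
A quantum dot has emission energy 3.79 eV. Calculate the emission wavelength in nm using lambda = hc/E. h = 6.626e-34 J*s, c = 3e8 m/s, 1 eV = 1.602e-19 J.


Convert energy: E = 3.79 eV = 3.79 * 1.602e-19 = 6.07158e-19 J
lambda = h*c / E = 6.626e-34 * 3e8 / 6.07158e-19
lambda = 3.27394e-07 m = 327.4 nm

327.4


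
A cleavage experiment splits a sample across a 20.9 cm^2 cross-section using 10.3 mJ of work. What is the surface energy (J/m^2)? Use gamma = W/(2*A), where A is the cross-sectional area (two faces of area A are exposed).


Convert: A = 20.9 cm^2 = 0.00209 m^2, W = 10.3 mJ = 0.0103 J
Cleaving exposes two faces of area A, so total new surface = 2*A and gamma = W / (2*A)
gamma = 0.0103 / (2 * 0.00209)
gamma = 2.464 J/m^2

2.464


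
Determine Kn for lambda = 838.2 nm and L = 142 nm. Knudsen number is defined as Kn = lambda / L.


Knudsen number Kn = lambda / L
Kn = 838.2 / 142
Kn = 5.9028

5.9028


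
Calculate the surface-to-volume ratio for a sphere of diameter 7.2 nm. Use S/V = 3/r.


Radius r = 7.2/2 = 3.6 nm
S/V = 3 / r = 3 / 3.6
S/V = 0.8333 nm^-1

0.8333


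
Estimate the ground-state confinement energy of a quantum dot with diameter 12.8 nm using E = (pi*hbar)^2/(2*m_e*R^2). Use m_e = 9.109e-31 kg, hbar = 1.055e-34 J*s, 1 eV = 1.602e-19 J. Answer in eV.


Radius R = 12.8/2 = 6.4 nm = 6.4e-09 m
E = (pi * 1.055e-34)^2 / (2 * 9.109e-31 * (6.4e-09)^2)
E(J) = 1.47212e-21
E = E(J) / 1.602e-19 = 0.0092 eV

0.0092


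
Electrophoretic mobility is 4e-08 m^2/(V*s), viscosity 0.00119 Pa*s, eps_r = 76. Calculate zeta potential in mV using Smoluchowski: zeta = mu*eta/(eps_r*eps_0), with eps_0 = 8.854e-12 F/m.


Smoluchowski equation: zeta = mu * eta / (eps_r * eps_0)
zeta = 4e-08 * 0.00119 / (76 * 8.854e-12)
zeta = 0.070738 V = 70.74 mV

70.74


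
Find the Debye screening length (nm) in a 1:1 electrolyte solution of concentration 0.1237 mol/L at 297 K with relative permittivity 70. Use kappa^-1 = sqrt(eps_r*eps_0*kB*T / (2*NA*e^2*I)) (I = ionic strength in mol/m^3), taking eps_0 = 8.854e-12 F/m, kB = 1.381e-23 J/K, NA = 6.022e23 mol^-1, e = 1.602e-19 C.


Ionic strength I = 0.1237 * 1^2 * 1000 = 123.7 mol/m^3
kappa^-1 = sqrt(70 * 8.854e-12 * 1.381e-23 * 297 / (2 * 6.022e23 * (1.602e-19)^2 * 123.7))
kappa^-1 = 0.815 nm

0.815


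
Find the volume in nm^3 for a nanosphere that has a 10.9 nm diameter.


Radius r = 10.9/2 = 5.45 nm
Volume V = (4/3) * pi * r^3
V = (4/3) * pi * (5.45)^3
V = 678.08 nm^3

678.08


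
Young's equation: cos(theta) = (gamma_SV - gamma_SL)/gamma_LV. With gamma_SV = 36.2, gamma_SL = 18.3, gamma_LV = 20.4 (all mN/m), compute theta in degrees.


cos(theta) = (gamma_SV - gamma_SL) / gamma_LV
cos(theta) = (36.2 - 18.3) / 20.4
cos(theta) = 0.877451
theta = arccos(0.877451) = 28.66 degrees

28.66


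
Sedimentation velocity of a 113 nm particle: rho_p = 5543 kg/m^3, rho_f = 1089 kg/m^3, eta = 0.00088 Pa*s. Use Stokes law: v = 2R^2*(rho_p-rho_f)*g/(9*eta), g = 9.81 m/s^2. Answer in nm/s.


Radius R = 113/2 nm = 5.65e-08 m
Density difference = 5543 - 1089 = 4454 kg/m^3
v = 2 * R^2 * (rho_p - rho_f) * g / (9 * eta)
v = 2 * (5.65e-08)^2 * 4454 * 9.81 / (9 * 0.00088)
v = 3.52226e-08 m/s = 35.2226 nm/s

35.2226


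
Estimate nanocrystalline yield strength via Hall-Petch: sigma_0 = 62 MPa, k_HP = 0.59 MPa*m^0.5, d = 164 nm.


d = 164 nm = 1.64e-07 m
sqrt(d) = 0.0004049691
Hall-Petch contribution = k / sqrt(d) = 0.59 / 0.0004049691 = 1456.9 MPa
sigma = sigma_0 + k/sqrt(d) = 62 + 1456.9 = 1518.9 MPa

1518.9


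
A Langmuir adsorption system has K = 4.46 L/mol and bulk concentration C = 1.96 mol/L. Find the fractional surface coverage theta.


Langmuir isotherm: theta = K*C / (1 + K*C)
K*C = 4.46 * 1.96 = 8.7416
theta = 8.7416 / (1 + 8.7416) = 8.7416 / 9.7416
theta = 0.8973

0.8973


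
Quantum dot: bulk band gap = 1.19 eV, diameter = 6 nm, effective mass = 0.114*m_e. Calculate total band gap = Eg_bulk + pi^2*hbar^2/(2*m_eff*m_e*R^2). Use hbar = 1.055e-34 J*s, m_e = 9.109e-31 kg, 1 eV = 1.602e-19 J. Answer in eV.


Radius R = 6/2 nm = 3e-09 m
Confinement energy dE = pi^2 * hbar^2 / (2 * m_eff * m_e * R^2)
dE = pi^2 * (1.055e-34)^2 / (2 * 0.114 * 9.109e-31 * (3e-09)^2) J, divided by 1.602e-19 J/eV
dE = 0.3669 eV
Total band gap = E_g(bulk) + dE = 1.19 + 0.3669 = 1.5569 eV

1.5569


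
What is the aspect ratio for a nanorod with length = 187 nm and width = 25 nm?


Aspect ratio AR = length / diameter
AR = 187 / 25
AR = 7.48

7.48


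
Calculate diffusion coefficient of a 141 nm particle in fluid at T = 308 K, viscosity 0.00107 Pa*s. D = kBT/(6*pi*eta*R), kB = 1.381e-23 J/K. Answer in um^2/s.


Radius R = 141/2 = 70.5 nm = 7.05e-08 m
D = kB*T / (6*pi*eta*R)
D = 1.381e-23 * 308 / (6 * pi * 0.00107 * 7.05e-08)
D = 2.99137e-12 m^2/s = 2.991 um^2/s

2.991


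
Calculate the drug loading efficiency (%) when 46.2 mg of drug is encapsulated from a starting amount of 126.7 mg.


Drug loading efficiency = (drug loaded / drug initial) * 100
DLE = 46.2 / 126.7 * 100
DLE = 0.3646 * 100
DLE = 36.46%

36.46


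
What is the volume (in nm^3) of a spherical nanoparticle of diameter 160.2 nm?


Radius r = 160.2/2 = 80.1 nm
Volume V = (4/3) * pi * r^3
V = (4/3) * pi * (80.1)^3
V = 2152713.12 nm^3

2152713.12


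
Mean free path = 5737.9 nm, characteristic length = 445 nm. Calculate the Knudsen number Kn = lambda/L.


Knudsen number Kn = lambda / L
Kn = 5737.9 / 445
Kn = 12.8942

12.8942


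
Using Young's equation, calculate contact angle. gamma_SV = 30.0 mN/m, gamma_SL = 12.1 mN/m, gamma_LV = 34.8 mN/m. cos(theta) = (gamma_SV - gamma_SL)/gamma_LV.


cos(theta) = (gamma_SV - gamma_SL) / gamma_LV
cos(theta) = (30.0 - 12.1) / 34.8
cos(theta) = 0.514368
theta = arccos(0.514368) = 59.04 degrees

59.04


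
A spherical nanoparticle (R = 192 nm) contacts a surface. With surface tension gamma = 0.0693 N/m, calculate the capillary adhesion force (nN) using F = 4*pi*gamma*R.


Convert radius: R = 192 nm = 1.92e-07 m
F = 4 * pi * gamma * R
F = 4 * pi * 0.0693 * 1.92e-07
F = 1.67203e-07 N = 167.2031 nN

167.2031


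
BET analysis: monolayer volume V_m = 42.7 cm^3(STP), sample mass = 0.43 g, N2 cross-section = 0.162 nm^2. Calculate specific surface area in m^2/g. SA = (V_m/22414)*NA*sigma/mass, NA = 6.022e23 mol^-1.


Number of moles in monolayer = V_m / 22414 = 42.7 / 22414 = 0.00190506
Number of molecules = moles * NA = 0.00190506 * 6.022e23
SA = molecules * sigma / mass
SA = (42.7 / 22414) * 6.022e23 * 0.162e-18 / 0.43
SA = 432.2 m^2/g

432.2


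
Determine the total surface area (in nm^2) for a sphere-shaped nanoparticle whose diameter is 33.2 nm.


Radius r = 33.2/2 = 16.6 nm
Surface area SA = 4 * pi * r^2
SA = 4 * pi * (16.6)^2
SA = 3462.79 nm^2

3462.79


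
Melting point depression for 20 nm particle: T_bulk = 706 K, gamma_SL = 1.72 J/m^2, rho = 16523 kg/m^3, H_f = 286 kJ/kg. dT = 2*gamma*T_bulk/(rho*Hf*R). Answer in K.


Radius R = 20/2 = 10 nm = 1e-08 m
Convert H_f = 286 kJ/kg = 286000 J/kg
dT = 2 * gamma_SL * T_bulk / (rho * H_f * R)
dT = 2 * 1.72 * 706 / (16523 * 286000 * 1e-08)
dT = 51.4 K

51.4


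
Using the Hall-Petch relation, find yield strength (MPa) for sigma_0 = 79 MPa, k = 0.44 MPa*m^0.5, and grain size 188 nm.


d = 188 nm = 1.88e-07 m
sqrt(d) = 0.0004335897
Hall-Petch contribution = k / sqrt(d) = 0.44 / 0.0004335897 = 1014.8 MPa
sigma = sigma_0 + k/sqrt(d) = 79 + 1014.8 = 1093.8 MPa

1093.8


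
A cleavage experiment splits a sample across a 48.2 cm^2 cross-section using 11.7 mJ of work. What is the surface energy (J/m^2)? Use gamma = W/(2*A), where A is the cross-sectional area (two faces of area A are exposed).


Convert: A = 48.2 cm^2 = 0.00482 m^2, W = 11.7 mJ = 0.0117 J
Cleaving exposes two faces of area A, so total new surface = 2*A and gamma = W / (2*A)
gamma = 0.0117 / (2 * 0.00482)
gamma = 1.214 J/m^2

1.214


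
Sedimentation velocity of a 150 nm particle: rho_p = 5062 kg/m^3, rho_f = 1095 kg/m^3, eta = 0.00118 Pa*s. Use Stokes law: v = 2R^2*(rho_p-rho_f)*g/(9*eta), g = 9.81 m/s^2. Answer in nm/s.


Radius R = 150/2 nm = 7.5e-08 m
Density difference = 5062 - 1095 = 3967 kg/m^3
v = 2 * R^2 * (rho_p - rho_f) * g / (9 * eta)
v = 2 * (7.5e-08)^2 * 3967 * 9.81 / (9 * 0.00118)
v = 4.12249e-08 m/s = 41.2249 nm/s

41.2249


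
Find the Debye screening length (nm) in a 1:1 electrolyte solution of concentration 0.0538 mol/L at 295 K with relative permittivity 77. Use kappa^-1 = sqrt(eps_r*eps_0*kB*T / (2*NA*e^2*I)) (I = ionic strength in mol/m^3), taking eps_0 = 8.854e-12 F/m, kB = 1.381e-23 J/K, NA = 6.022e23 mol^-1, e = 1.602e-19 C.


Ionic strength I = 0.0538 * 1^2 * 1000 = 53.8 mol/m^3
kappa^-1 = sqrt(77 * 8.854e-12 * 1.381e-23 * 295 / (2 * 6.022e23 * (1.602e-19)^2 * 53.8))
kappa^-1 = 1.292 nm

1.292


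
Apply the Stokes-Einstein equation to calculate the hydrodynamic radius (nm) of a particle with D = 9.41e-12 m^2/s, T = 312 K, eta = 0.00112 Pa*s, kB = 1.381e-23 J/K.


Stokes-Einstein: R = kB*T / (6*pi*eta*D)
R = 1.381e-23 * 312 / (6 * pi * 0.00112 * 9.41e-12)
R = 2.1689e-08 m = 21.69 nm

21.69


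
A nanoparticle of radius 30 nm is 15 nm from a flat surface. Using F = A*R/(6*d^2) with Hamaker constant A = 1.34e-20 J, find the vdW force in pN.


Convert to SI: R = 30 nm = 3e-08 m, d = 15 nm = 1.5e-08 m
F = A * R / (6 * d^2)
F = 1.34e-20 * 3e-08 / (6 * (1.5e-08)^2)
F = 2.97778e-13 N = 0.298 pN

0.298


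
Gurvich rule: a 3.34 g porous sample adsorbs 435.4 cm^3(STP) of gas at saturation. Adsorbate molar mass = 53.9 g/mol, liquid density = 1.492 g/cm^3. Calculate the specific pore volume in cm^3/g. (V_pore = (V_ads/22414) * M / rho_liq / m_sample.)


Moles adsorbed n = V_ads / 22414 = 435.4 / 22414 = 1.942536e-02 mol
Liquid volume V_liq = n * M / rho_liq = 1.942536e-02 * 53.9 / 1.492 = 0.70176 cm^3
Specific pore volume V_pore = V_liq / m_sample = 0.70176 / 3.34
V_pore = 0.2101 cm^3/g

0.2101


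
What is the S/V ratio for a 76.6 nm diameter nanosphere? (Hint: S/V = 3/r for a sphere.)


Radius r = 76.6/2 = 38.3 nm
S/V = 3 / r = 3 / 38.3
S/V = 0.0783 nm^-1

0.0783


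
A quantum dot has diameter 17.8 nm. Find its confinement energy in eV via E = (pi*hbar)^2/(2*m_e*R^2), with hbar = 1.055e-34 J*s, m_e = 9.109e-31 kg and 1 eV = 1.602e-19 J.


Radius R = 17.8/2 = 8.9 nm = 8.9e-09 m
E = (pi * 1.055e-34)^2 / (2 * 9.109e-31 * (8.9e-09)^2)
E(J) = 7.61244e-22
E = E(J) / 1.602e-19 = 0.0048 eV

0.0048


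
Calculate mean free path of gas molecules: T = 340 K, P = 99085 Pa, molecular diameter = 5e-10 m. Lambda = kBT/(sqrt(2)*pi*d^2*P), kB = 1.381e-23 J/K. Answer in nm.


Mean free path: lambda = kB*T / (sqrt(2) * pi * d^2 * P)
lambda = 1.381e-23 * 340 / (sqrt(2) * pi * (5e-10)^2 * 99085)
lambda = 4.26638e-08 m
lambda = 42.66 nm

42.66


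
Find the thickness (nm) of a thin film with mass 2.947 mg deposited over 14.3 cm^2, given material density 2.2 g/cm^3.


Convert: m = 2.947 mg = 2.9470e-06 kg, A = 14.3 cm^2 = 1.4300e-03 m^2, rho = 2.2 g/cm^3 = 2200 kg/m^3
t = m / (A * rho)
t = 2.9470e-06 / (1.4300e-03 * 2200)
t = 9.3675e-07 m = 936.7 nm

936.7


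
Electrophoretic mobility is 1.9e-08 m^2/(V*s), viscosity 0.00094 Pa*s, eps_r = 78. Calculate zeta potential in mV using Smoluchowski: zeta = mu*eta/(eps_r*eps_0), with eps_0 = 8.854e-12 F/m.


Smoluchowski equation: zeta = mu * eta / (eps_r * eps_0)
zeta = 1.9e-08 * 0.00094 / (78 * 8.854e-12)
zeta = 0.025861 V = 25.86 mV

25.86


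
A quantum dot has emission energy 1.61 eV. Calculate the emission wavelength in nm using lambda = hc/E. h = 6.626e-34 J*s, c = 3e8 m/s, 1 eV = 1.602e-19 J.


Convert energy: E = 1.61 eV = 1.61 * 1.602e-19 = 2.57922e-19 J
lambda = h*c / E = 6.626e-34 * 3e8 / 2.57922e-19
lambda = 7.70698e-07 m = 770.7 nm

770.7


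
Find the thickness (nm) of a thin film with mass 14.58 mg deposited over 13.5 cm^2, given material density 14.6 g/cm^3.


Convert: m = 14.58 mg = 1.4580e-05 kg, A = 13.5 cm^2 = 1.3500e-03 m^2, rho = 14.6 g/cm^3 = 14600 kg/m^3
t = m / (A * rho)
t = 1.4580e-05 / (1.3500e-03 * 14600)
t = 7.3973e-07 m = 739.7 nm

739.7


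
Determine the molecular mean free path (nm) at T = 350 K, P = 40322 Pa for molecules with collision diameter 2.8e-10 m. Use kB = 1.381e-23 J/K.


Mean free path: lambda = kB*T / (sqrt(2) * pi * d^2 * P)
lambda = 1.381e-23 * 350 / (sqrt(2) * pi * (2.8e-10)^2 * 40322)
lambda = 3.44143e-07 m
lambda = 344.14 nm

344.14


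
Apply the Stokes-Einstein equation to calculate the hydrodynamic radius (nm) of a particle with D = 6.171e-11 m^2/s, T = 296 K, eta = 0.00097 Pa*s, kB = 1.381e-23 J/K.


Stokes-Einstein: R = kB*T / (6*pi*eta*D)
R = 1.381e-23 * 296 / (6 * pi * 0.00097 * 6.171e-11)
R = 3.62291e-09 m = 3.62 nm

3.62


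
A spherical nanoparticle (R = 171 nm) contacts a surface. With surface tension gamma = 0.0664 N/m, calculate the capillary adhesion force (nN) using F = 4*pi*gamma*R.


Convert radius: R = 171 nm = 1.71e-07 m
F = 4 * pi * gamma * R
F = 4 * pi * 0.0664 * 1.71e-07
F = 1.42684e-07 N = 142.6836 nN

142.6836


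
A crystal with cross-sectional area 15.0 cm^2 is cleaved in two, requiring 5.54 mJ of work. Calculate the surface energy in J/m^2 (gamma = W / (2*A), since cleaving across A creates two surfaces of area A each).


Convert: A = 15.0 cm^2 = 0.0015 m^2, W = 5.54 mJ = 0.00554 J
Cleaving exposes two faces of area A, so total new surface = 2*A and gamma = W / (2*A)
gamma = 0.00554 / (2 * 0.0015)
gamma = 1.847 J/m^2

1.847


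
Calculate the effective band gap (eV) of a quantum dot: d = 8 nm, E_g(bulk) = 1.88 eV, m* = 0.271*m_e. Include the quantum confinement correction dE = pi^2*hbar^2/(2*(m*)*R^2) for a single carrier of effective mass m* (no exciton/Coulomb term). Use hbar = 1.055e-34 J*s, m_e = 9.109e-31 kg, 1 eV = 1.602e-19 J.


Radius R = 8/2 nm = 4e-09 m
Confinement energy dE = pi^2 * hbar^2 / (2 * m_eff * m_e * R^2)
dE = pi^2 * (1.055e-34)^2 / (2 * 0.271 * 9.109e-31 * (4e-09)^2) J, divided by 1.602e-19 J/eV
dE = 0.0868 eV
Total band gap = E_g(bulk) + dE = 1.88 + 0.0868 = 1.9668 eV

1.9668


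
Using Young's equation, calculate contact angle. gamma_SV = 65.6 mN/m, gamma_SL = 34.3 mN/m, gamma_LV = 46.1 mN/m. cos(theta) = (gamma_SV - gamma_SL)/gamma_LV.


cos(theta) = (gamma_SV - gamma_SL) / gamma_LV
cos(theta) = (65.6 - 34.3) / 46.1
cos(theta) = 0.678959
theta = arccos(0.678959) = 47.24 degrees

47.24


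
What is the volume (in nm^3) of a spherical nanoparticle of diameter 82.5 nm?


Radius r = 82.5/2 = 41.25 nm
Volume V = (4/3) * pi * r^3
V = (4/3) * pi * (41.25)^3
V = 294008.89 nm^3

294008.89


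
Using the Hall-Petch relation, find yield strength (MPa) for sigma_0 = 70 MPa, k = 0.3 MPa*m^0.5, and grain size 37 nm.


d = 37 nm = 3.7e-08 m
sqrt(d) = 0.0001923538
Hall-Petch contribution = k / sqrt(d) = 0.3 / 0.0001923538 = 1559.6 MPa
sigma = sigma_0 + k/sqrt(d) = 70 + 1559.6 = 1629.6 MPa

1629.6


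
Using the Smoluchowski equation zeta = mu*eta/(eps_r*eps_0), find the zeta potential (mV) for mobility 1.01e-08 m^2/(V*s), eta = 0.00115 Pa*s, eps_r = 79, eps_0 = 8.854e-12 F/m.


Smoluchowski equation: zeta = mu * eta / (eps_r * eps_0)
zeta = 1.01e-08 * 0.00115 / (79 * 8.854e-12)
zeta = 0.016606 V = 16.61 mV

16.61


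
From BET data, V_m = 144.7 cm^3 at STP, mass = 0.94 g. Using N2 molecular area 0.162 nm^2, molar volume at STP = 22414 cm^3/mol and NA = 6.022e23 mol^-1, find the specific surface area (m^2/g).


Number of moles in monolayer = V_m / 22414 = 144.7 / 22414 = 0.00645579
Number of molecules = moles * NA = 0.00645579 * 6.022e23
SA = molecules * sigma / mass
SA = (144.7 / 22414) * 6.022e23 * 0.162e-18 / 0.94
SA = 670.0 m^2/g

670.0


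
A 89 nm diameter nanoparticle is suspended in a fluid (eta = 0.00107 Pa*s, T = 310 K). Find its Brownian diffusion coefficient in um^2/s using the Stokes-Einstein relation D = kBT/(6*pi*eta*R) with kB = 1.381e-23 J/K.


Radius R = 89/2 = 44.5 nm = 4.45e-08 m
D = kB*T / (6*pi*eta*R)
D = 1.381e-23 * 310 / (6 * pi * 0.00107 * 4.45e-08)
D = 4.76991e-12 m^2/s = 4.77 um^2/s

4.77


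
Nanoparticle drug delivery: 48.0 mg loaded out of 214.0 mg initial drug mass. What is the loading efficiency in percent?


Drug loading efficiency = (drug loaded / drug initial) * 100
DLE = 48.0 / 214.0 * 100
DLE = 0.2243 * 100
DLE = 22.43%

22.43


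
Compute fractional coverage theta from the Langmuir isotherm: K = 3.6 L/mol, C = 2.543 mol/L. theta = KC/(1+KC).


Langmuir isotherm: theta = K*C / (1 + K*C)
K*C = 3.6 * 2.543 = 9.1548
theta = 9.1548 / (1 + 9.1548) = 9.1548 / 10.1548
theta = 0.9015

0.9015


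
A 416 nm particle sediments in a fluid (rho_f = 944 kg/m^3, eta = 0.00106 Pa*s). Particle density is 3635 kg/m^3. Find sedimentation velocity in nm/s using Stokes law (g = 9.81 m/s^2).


Radius R = 416/2 nm = 2.08e-07 m
Density difference = 3635 - 944 = 2691 kg/m^3
v = 2 * R^2 * (rho_p - rho_f) * g / (9 * eta)
v = 2 * (2.08e-07)^2 * 2691 * 9.81 / (9 * 0.00106)
v = 2.39437e-07 m/s = 239.4369 nm/s

239.4369


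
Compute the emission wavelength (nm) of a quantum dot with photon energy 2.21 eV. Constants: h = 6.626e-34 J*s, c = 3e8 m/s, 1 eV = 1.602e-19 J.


Convert energy: E = 2.21 eV = 2.21 * 1.602e-19 = 3.54042e-19 J
lambda = h*c / E = 6.626e-34 * 3e8 / 3.54042e-19
lambda = 5.61459e-07 m = 561.5 nm

561.5


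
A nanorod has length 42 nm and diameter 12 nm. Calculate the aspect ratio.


Aspect ratio AR = length / diameter
AR = 42 / 12
AR = 3.5

3.5


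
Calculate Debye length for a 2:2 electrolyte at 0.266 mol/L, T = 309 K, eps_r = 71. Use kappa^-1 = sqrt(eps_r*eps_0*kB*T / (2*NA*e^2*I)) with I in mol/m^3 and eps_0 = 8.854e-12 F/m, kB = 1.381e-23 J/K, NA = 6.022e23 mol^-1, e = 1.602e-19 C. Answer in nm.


Ionic strength I = 0.266 * 2^2 * 1000 = 1064 mol/m^3
kappa^-1 = sqrt(71 * 8.854e-12 * 1.381e-23 * 309 / (2 * 6.022e23 * (1.602e-19)^2 * 1064))
kappa^-1 = 0.286 nm

0.286


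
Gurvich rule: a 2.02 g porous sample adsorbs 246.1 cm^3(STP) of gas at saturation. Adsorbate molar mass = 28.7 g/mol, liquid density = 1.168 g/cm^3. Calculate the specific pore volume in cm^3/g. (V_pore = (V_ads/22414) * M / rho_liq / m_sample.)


Moles adsorbed n = V_ads / 22414 = 246.1 / 22414 = 1.097974e-02 mol
Liquid volume V_liq = n * M / rho_liq = 1.097974e-02 * 28.7 / 1.168 = 0.26979 cm^3
Specific pore volume V_pore = V_liq / m_sample = 0.26979 / 2.02
V_pore = 0.1336 cm^3/g

0.1336


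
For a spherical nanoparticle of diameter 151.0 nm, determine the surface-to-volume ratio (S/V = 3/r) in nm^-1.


Radius r = 151.0/2 = 75.5 nm
S/V = 3 / r = 3 / 75.5
S/V = 0.0397 nm^-1

0.0397


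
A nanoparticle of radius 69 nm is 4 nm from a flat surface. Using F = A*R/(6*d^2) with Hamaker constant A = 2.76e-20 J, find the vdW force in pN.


Convert to SI: R = 69 nm = 6.9e-08 m, d = 4 nm = 4e-09 m
F = A * R / (6 * d^2)
F = 2.76e-20 * 6.9e-08 / (6 * (4e-09)^2)
F = 1.98375e-11 N = 19.838 pN

19.838


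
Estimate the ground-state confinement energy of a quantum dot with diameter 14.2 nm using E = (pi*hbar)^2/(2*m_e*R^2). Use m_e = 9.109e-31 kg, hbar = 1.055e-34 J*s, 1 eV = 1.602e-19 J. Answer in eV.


Radius R = 14.2/2 = 7.1 nm = 7.1e-09 m
E = (pi * 1.055e-34)^2 / (2 * 9.109e-31 * (7.1e-09)^2)
E(J) = 1.19615e-21
E = E(J) / 1.602e-19 = 0.0075 eV

0.0075


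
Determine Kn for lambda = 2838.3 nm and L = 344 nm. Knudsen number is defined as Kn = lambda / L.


Knudsen number Kn = lambda / L
Kn = 2838.3 / 344
Kn = 8.2509

8.2509


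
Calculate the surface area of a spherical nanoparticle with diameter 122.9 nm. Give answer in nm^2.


Radius r = 122.9/2 = 61.45 nm
Surface area SA = 4 * pi * r^2
SA = 4 * pi * (61.45)^2
SA = 47451.9 nm^2

47451.9


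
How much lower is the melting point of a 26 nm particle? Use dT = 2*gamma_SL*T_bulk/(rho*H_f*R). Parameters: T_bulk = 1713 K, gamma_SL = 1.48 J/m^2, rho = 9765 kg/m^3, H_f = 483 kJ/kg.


Radius R = 26/2 = 13 nm = 1.3e-08 m
Convert H_f = 483 kJ/kg = 483000 J/kg
dT = 2 * gamma_SL * T_bulk / (rho * H_f * R)
dT = 2 * 1.48 * 1713 / (9765 * 483000 * 1.3e-08)
dT = 82.7 K

82.7


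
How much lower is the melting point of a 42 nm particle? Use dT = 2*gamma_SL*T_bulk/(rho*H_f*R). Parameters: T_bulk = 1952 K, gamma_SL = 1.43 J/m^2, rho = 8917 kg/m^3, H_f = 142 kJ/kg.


Radius R = 42/2 = 21 nm = 2.1e-08 m
Convert H_f = 142 kJ/kg = 142000 J/kg
dT = 2 * gamma_SL * T_bulk / (rho * H_f * R)
dT = 2 * 1.43 * 1952 / (8917 * 142000 * 2.1e-08)
dT = 210.0 K

210.0


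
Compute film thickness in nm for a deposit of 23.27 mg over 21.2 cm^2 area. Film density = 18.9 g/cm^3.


Convert: m = 23.27 mg = 2.3270e-05 kg, A = 21.2 cm^2 = 2.1200e-03 m^2, rho = 18.9 g/cm^3 = 18900 kg/m^3
t = m / (A * rho)
t = 2.3270e-05 / (2.1200e-03 * 18900)
t = 5.8076e-07 m = 580.8 nm

580.8


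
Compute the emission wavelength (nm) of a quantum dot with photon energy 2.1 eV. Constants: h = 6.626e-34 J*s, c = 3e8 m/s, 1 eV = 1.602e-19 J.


Convert energy: E = 2.1 eV = 2.1 * 1.602e-19 = 3.3642e-19 J
lambda = h*c / E = 6.626e-34 * 3e8 / 3.3642e-19
lambda = 5.90869e-07 m = 590.9 nm

590.9


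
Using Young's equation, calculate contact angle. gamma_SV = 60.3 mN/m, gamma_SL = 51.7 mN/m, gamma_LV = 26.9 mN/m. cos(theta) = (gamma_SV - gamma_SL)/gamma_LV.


cos(theta) = (gamma_SV - gamma_SL) / gamma_LV
cos(theta) = (60.3 - 51.7) / 26.9
cos(theta) = 0.319703
theta = arccos(0.319703) = 71.36 degrees

71.36


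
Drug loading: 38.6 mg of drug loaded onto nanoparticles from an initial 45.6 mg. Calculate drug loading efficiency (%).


Drug loading efficiency = (drug loaded / drug initial) * 100
DLE = 38.6 / 45.6 * 100
DLE = 0.8465 * 100
DLE = 84.65%

84.65


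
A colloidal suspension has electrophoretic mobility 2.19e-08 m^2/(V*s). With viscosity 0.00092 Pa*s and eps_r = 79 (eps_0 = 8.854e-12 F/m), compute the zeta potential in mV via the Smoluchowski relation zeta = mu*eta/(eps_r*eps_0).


Smoluchowski equation: zeta = mu * eta / (eps_r * eps_0)
zeta = 2.19e-08 * 0.00092 / (79 * 8.854e-12)
zeta = 0.028805 V = 28.8 mV

28.8


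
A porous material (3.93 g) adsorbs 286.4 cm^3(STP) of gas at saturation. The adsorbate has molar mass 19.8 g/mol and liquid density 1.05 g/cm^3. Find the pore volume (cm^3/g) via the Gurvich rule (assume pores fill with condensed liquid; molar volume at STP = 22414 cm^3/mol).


Moles adsorbed n = V_ads / 22414 = 286.4 / 22414 = 1.277773e-02 mol
Liquid volume V_liq = n * M / rho_liq = 1.277773e-02 * 19.8 / 1.05 = 0.24095 cm^3
Specific pore volume V_pore = V_liq / m_sample = 0.24095 / 3.93
V_pore = 0.0613 cm^3/g

0.0613


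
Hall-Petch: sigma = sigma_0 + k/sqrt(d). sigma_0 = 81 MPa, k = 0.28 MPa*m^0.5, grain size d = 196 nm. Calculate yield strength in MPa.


d = 196 nm = 1.96e-07 m
sqrt(d) = 0.0004427189
Hall-Petch contribution = k / sqrt(d) = 0.28 / 0.0004427189 = 632.5 MPa
sigma = sigma_0 + k/sqrt(d) = 81 + 632.5 = 713.5 MPa

713.5


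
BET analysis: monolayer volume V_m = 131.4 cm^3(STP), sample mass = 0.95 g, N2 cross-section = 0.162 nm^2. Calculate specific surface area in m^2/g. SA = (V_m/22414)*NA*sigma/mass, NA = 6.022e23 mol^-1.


Number of moles in monolayer = V_m / 22414 = 131.4 / 22414 = 0.00586241
Number of molecules = moles * NA = 0.00586241 * 6.022e23
SA = molecules * sigma / mass
SA = (131.4 / 22414) * 6.022e23 * 0.162e-18 / 0.95
SA = 602.0 m^2/g

602.0


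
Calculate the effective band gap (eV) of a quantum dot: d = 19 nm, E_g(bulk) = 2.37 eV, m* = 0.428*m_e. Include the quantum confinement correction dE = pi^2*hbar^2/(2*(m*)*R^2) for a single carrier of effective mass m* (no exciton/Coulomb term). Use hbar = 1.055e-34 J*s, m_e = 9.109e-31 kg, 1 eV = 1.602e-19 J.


Radius R = 19/2 nm = 9.5e-09 m
Confinement energy dE = pi^2 * hbar^2 / (2 * m_eff * m_e * R^2)
dE = pi^2 * (1.055e-34)^2 / (2 * 0.428 * 9.109e-31 * (9.5e-09)^2) J, divided by 1.602e-19 J/eV
dE = 0.0097 eV
Total band gap = E_g(bulk) + dE = 2.37 + 0.0097 = 2.3797 eV

2.3797


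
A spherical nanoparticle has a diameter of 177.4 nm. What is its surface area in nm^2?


Radius r = 177.4/2 = 88.7 nm
Surface area SA = 4 * pi * r^2
SA = 4 * pi * (88.7)^2
SA = 98868.31 nm^2

98868.31


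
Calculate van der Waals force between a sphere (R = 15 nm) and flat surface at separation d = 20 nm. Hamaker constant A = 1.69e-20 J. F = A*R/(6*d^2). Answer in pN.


Convert to SI: R = 15 nm = 1.5e-08 m, d = 20 nm = 2e-08 m
F = A * R / (6 * d^2)
F = 1.69e-20 * 1.5e-08 / (6 * (2e-08)^2)
F = 1.05625e-13 N = 0.106 pN

0.106


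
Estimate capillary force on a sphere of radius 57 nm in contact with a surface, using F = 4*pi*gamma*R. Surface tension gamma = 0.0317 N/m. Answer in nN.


Convert radius: R = 57 nm = 5.7e-08 m
F = 4 * pi * gamma * R
F = 4 * pi * 0.0317 * 5.7e-08
F = 2.27062e-08 N = 22.7062 nN

22.7062


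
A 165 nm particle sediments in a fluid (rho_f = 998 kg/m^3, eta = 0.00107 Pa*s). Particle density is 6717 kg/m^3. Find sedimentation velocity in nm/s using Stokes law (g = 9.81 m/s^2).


Radius R = 165/2 nm = 8.25e-08 m
Density difference = 6717 - 998 = 5719 kg/m^3
v = 2 * R^2 * (rho_p - rho_f) * g / (9 * eta)
v = 2 * (8.25e-08)^2 * 5719 * 9.81 / (9 * 0.00107)
v = 7.9305e-08 m/s = 79.305 nm/s

79.305


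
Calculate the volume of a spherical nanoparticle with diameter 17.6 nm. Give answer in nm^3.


Radius r = 17.6/2 = 8.8 nm
Volume V = (4/3) * pi * r^3
V = (4/3) * pi * (8.8)^3
V = 2854.54 nm^3

2854.54
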